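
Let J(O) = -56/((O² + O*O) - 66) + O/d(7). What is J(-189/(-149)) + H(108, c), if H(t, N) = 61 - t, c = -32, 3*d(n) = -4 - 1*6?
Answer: -6034208843/129799860 ≈ -46.489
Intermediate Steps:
d(n) = -10/3 (d(n) = (-4 - 1*6)/3 = (-4 - 6)/3 = (⅓)*(-10) = -10/3)
J(O) = -56/(-66 + 2*O²) - 3*O/10 (J(O) = -56/((O² + O*O) - 66) + O/(-10/3) = -56/((O² + O²) - 66) + O*(-3/10) = -56/(2*O² - 66) - 3*O/10 = -56/(-66 + 2*O²) - 3*O/10)
J(-189/(-149)) + H(108, c) = (-280 - 3*(-189/(-149))³ + 99*(-189/(-149)))/(10*(-33 + (-189/(-149))²)) + (61 - 1*108) = (-280 - 3*(-189*(-1/149))³ + 99*(-189*(-1/149)))/(10*(-33 + (-189*(-1/149))²)) + (61 - 108) = (-280 - 3*(189/149)³ + 99*(189/149))/(10*(-33 + (189/149)²)) - 47 = (-280 - 3*6751269/3307949 + 18711/149)/(10*(-33 + 35721/22201)) - 47 = (-280 - 20253807/3307949 + 18711/149)/(10*(-696912/22201)) - 47 = (⅒)*(-22201/696912)*(-531076616/3307949) - 47 = 66384577/129799860 - 47 = -6034208843/129799860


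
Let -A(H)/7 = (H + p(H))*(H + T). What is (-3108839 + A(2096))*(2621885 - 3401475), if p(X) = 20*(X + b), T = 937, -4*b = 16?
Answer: 729629238137450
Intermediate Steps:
b = -4 (b = -¼*16 = -4)
p(X) = -80 + 20*X (p(X) = 20*(X - 4) = 20*(-4 + X) = -80 + 20*X)
A(H) = -7*(-80 + 21*H)*(937 + H) (A(H) = -7*(H + (-80 + 20*H))*(H + 937) = -7*(-80 + 21*H)*(937 + H))
(-3108839 + A(2096))*(2621885 - 3401475) = (-3108839 + (524720 - 137179*2096 - 147*2096²))*(2621885 - 3401475) = (-3108839 + (524720 - 287527184 - 147*4393216))*(-779590) = (-3108839 + (524720 - 287527184 - 645802752))*(-779590) = (-3108839 - 932805216)*(-779590) = -935914055*(-779590) = 729629238137450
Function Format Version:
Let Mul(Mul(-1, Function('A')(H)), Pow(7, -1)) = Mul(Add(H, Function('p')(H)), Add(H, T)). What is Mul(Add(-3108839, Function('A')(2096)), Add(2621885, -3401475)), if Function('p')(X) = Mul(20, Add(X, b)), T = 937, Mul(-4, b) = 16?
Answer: 729629238137450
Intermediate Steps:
b = -4 (b = Mul(Rational(-1, 4), 16) = -4)
Function('p')(X) = Add(-80, Mul(20, X)) (Function('p')(X) = Mul(20, Add(X, -4)) = Mul(20, Add(-4, X)) = Add(-80, Mul(20, X)))
Function('A')(H) = Mul(-7, Add(-80, Mul(21, H)), Add(937, H)) (Function('A')(H) = Mul(-7, Mul(Add(H, Add(-80, Mul(20, H))), Add(H, 937))) = Mul(-7, Mul(Add(-80, Mul(21, H)), Add(937, H))) = Mul(-7, Add(-80, Mul(21, H)), Add(937, H)))
Mul(Add(-3108839, Function('A')(2096)), Add(2621885, -3401475)) = Mul(Add(-3108839, Add(524720, Mul(-137179, 2096), Mul(-147, Pow(2096, 2)))), Add(2621885, -3401475)) = Mul(Add(-3108839, Add(524720, -287527184, Mul(-147, 4393216))), -779590) = Mul(Add(-3108839, Add(524720, -287527184, -645802752)), -779590) = Mul(Add(-3108839, -932805216), -779590) = Mul(-935914055, -779590) = 729629238137450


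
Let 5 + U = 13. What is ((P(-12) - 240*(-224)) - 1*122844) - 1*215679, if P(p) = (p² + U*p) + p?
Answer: -284727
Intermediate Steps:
U = 8 (U = -5 + 13 = 8)
P(p) = p² + 9*p (P(p) = (p² + 8*p) + p = p² + 9*p)
((P(-12) - 240*(-224)) - 1*122844) - 1*215679 = ((-12*(9 - 12) - 240*(-224)) - 1*122844) - 1*215679 = ((-12*(-3) + 53760) - 122844) - 215679 = ((36 + 53760) - 122844) - 215679 = (53796 - 122844) - 215679 = -69048 - 215679 = -284727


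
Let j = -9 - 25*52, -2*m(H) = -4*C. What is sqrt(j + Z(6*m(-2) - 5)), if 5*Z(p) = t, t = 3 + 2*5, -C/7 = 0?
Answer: 2*I*sqrt(8165)/5 ≈ 36.144*I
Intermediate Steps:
C = 0 (C = -7*0 = 0)
m(H) = 0 (m(H) = -(-2)*0 = -1/2*0 = 0)
j = -1309 (j = -9 - 1300 = -1309)
t = 13 (t = 3 + 10 = 13)
Z(p) = 13/5 (Z(p) = (1/5)*13 = 13/5)
sqrt(j + Z(6*m(-2) - 5)) = sqrt(-1309 + 13/5) = sqrt(-6532/5) = 2*I*sqrt(8165)/5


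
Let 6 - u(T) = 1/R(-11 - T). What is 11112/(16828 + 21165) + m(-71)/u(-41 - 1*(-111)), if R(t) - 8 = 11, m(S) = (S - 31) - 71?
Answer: -123627335/4293209 ≈ -28.796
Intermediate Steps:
m(S) = -102 + S (m(S) = (-31 + S) - 71 = -102 + S)
R(t) = 19 (R(t) = 8 + 11 = 19)
u(T) = 113/19 (u(T) = 6 - 1/19 = 113/19)
11112/(16828 + 21165) + m(-71)/u(-41 - 1*(-111)) = 11112/(16828 + 21165) + (-102 - 71)/(113/19) = 11112/37993 - 173*19/113 = 11112*(1/37993) - 3287/113 = 11112/37993 - 3287/113 = -123627335/4293209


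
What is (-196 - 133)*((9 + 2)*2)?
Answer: -7238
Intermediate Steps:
(-196 - 133)*((9 + 2)*2) = -3619*2 = -329*22 = -7238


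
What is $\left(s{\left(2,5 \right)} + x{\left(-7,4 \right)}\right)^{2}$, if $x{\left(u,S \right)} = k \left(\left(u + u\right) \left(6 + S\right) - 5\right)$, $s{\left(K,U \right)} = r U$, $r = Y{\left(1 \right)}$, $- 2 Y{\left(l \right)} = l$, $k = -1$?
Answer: $\frac{81225}{4} \approx 20306.0$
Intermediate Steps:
$Y{\left(l \right)} = - \frac{l}{2}$
$r = - \frac{1}{2}$ ($r = \left(- \frac{1}{2}\right) 1 = - \frac{1}{2} \approx -0.5$)
$s{\left(K,U \right)} = - \frac{U}{2}$
$x{\left(u,S \right)} = 5 - 2 u \left(6 + S\right)$ ($x{\left(u,S \right)} = - (\left(u + u\right) \left(6 + S\right) - 5) = - (2 u \left(6 + S\right) - 5) = - (-5 + 2 u \left(6 + S\right)) = 5 - 2 u \left(6 + S\right)$)
$\left(s{\left(2,5 \right)} + x{\left(-7,4 \right)}\right)^{2} = \left(\left(- \frac{1}{2}\right) 5 - \left(-89 - 56\right)\right)^{2} = \left(- \frac{5}{2} + \left(5 + 84 + 56\right)\right)^{2} = \left(- \frac{5}{2} + 145\right)^{2} = \left(\frac{285}{2}\right)^{2} = \frac{81225}{4}$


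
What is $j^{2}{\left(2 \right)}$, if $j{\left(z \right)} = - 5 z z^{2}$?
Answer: $1600$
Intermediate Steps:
$j{\left(z \right)} = - 5 z^{3}$
$j^{2}{\left(2 \right)} = \left(- 5 \cdot 2^{3}\right)^{2} = \left(\left(-5\right) 8\right)^{2} = \left(-40\right)^{2} = 1600$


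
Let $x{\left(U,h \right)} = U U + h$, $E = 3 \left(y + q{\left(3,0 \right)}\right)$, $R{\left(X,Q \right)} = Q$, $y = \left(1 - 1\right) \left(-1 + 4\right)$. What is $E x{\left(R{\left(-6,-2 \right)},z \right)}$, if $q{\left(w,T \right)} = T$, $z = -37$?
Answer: $0$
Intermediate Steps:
$y = 0$ ($y = 0 \cdot 3 = 0$)
$E = 0$ ($E = 3 \left(0 + 0\right) = 3 \cdot 0 = 0$)
$x{\left(U,h \right)} = h + U^{2}$ ($x{\left(U,h \right)} = U^{2} + h = h + U^{2}$)
$E x{\left(R{\left(-6,-2 \right)},z \right)} = 0 \left(-37 + \left(-2\right)^{2}\right) = 0 \left(-37 + 4\right) = 0 \left(-33\right) = 0$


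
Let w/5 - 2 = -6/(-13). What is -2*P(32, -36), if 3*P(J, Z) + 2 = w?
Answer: -268/39 ≈ -6.8718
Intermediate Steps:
w = 160/13 (w = 10 + 5*(-6/(-13)) = 10 + 5*(-6*(-1/13)) = 10 + 5*(6/13) = 10 + 30/13 = 160/13 ≈ 12.308)
P(J, Z) = 134/39 (P(J, Z) = -⅔ + (⅓)*(160/13) = -⅔ + 160/39 = 134/39)
-2*P(32, -36) = -2*134/39 = -268/39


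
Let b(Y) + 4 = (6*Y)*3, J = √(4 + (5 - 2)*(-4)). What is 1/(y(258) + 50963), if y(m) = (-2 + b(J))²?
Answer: I/(432*√2 + 48407*I) ≈ 2.0655e-5 + 2.6068e-7*I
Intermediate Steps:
J = 2*I*√2 (J = √(4 + 3*(-4)) = √(4 - 12) = √(-8) = 2*I*√2 ≈ 2.8284*I)
b(Y) = -4 + 18*Y (b(Y) = -4 + (6*Y)*3 = -4 + 18*Y)
y(m) = (-6 + 36*I*√2)² (y(m) = (-2 + (-4 + 18*(2*I*√2)))² = (-2 + (-4 + 36*I*√2))² = (-6 + 36*I*√2)²)
1/(y(258) + 50963) = 1/((-2556 - 432*I*√2) + 50963) = 1/(48407 - 432*I*√2)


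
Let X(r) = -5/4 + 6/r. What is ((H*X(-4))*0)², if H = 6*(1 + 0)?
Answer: 0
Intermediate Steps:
H = 6 (H = 6*1 = 6)
X(r) = -5/4 + 6/r (X(r) = -5*¼ + 6/r = -5/4 + 6/r)
((H*X(-4))*0)² = ((6*(-5/4 + 6/(-4)))*0)² = ((6*(-5/4 + 6*(-¼)))*0)² = ((6*(-5/4 - 3/2))*0)² = ((6*(-11/4))*0)² = (-33/2*0)² = 0² = 0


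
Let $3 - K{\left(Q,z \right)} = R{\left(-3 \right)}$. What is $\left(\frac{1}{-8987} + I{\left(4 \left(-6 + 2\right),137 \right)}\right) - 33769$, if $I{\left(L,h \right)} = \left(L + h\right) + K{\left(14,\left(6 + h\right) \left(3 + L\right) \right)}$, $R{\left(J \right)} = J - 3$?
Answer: $- \frac{302313694}{8987} \approx -33639.0$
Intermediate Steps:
$R{\left(J \right)} = -3 + J$
$K{\left(Q,z \right)} = 9$ ($K{\left(Q,z \right)} = 3 - \left(-3 - 3\right) = 3 - -6 = 3 + 6 = 9$)
$I{\left(L,h \right)} = 9 + L + h$ ($I{\left(L,h \right)} = \left(L + h\right) + 9 = 9 + L + h$)
$\left(\frac{1}{-8987} + I{\left(4 \left(-6 + 2\right),137 \right)}\right) - 33769 = \left(\frac{1}{-8987} + \left(9 + 4 \left(-6 + 2\right) + 137\right)\right) - 33769 = \left(- \frac{1}{8987} + \left(9 + 4 \left(-4\right) + 137\right)\right) - 33769 = \left(- \frac{1}{8987} + \left(9 - 16 + 137\right)\right) - 33769 = \left(- \frac{1}{8987} + 130\right) - 33769 = \frac{1168309}{8987} - 33769 = - \frac{302313694}{8987}$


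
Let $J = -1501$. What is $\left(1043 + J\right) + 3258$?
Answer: $2800$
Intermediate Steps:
$\left(1043 + J\right) + 3258 = \left(1043 - 1501\right) + 3258 = -458 + 3258 = 2800$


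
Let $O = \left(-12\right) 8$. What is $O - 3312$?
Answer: $-3408$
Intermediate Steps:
$O = -96$
$O - 3312 = -96 - 3312 = -3408$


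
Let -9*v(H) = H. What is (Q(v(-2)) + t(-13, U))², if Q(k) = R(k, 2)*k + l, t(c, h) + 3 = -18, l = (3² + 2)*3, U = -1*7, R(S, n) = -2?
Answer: 10816/81 ≈ 133.53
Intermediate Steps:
U = -7
l = 33 (l = (9 + 2)*3 = 11*3 = 33)
t(c, h) = -21 (t(c, h) = -3 - 18 = -21)
v(H) = -H/9
Q(k) = 33 - 2*k (Q(k) = -2*k + 33 = 33 - 2*k)
(Q(v(-2)) + t(-13, U))² = ((33 - (-2)*(-2)/9) - 21)² = ((33 - 2*2/9) - 21)² = ((33 - 4/9) - 21)² = (293/9 - 21)² = (104/9)² = 10816/81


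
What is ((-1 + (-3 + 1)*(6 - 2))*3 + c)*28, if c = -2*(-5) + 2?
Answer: -420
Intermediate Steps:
c = 12 (c = 10 + 2 = 12)
((-1 + (-3 + 1)*(6 - 2))*3 + c)*28 = ((-1 + (-3 + 1)*(6 - 2))*3 + 12)*28 = ((-1 - 2*4)*3 + 12)*28 = ((-1 - 8)*3 + 12)*28 = (-9*3 + 12)*28 = (-27 + 12)*28 = -15*28 = -420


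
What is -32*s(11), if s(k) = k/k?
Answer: -32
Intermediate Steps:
s(k) = 1
-32*s(11) = -32*1 = -32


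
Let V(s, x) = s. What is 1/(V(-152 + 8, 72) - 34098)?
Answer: -1/34242 ≈ -2.9204e-5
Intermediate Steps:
1/(V(-152 + 8, 72) - 34098) = 1/((-152 + 8) - 34098) = 1/(-144 - 34098) = 1/(-34242) = -1/34242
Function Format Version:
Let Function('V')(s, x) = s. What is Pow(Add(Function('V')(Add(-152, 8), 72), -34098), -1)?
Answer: Rational(-1, 34242) ≈ -2.9204e-5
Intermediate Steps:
Pow(Add(Function('V')(Add(-152, 8), 72), -34098), -1) = Pow(Add(Add(-152, 8), -34098), -1) = Pow(Add(-144, -34098), -1) = Pow(-34242, -1) = Rational(-1, 34242)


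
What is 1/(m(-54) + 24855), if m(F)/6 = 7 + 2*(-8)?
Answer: 1/24801 ≈ 4.0321e-5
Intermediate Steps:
m(F) = -54 (m(F) = 6*(7 + 2*(-8)) = 6*(7 - 16) = 6*(-9) = -54)
1/(m(-54) + 24855) = 1/(-54 + 24855) = 1/24801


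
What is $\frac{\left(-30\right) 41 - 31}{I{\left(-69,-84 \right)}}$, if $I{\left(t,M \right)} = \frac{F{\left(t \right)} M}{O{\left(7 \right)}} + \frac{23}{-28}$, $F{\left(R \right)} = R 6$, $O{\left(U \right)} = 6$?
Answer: $- \frac{35308}{162265} \approx -0.21759$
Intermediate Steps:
$F{\left(R \right)} = 6 R$
$I{\left(t,M \right)} = - \frac{23}{28} + M t$ ($I{\left(t,M \right)} = \frac{6 t M}{6} + \frac{23}{-28} = 6 M t \frac{1}{6} + 23 \left(- \frac{1}{28}\right) = M t - \frac{23}{28} = - \frac{23}{28} + M t$)
$\frac{\left(-30\right) 41 - 31}{I{\left(-69,-84 \right)}} = \frac{\left(-30\right) 41 - 31}{- \frac{23}{28} - -5796} = \frac{-1230 - 31}{- \frac{23}{28} + 5796} = - \frac{1261}{\frac{162265}{28}} = \left(-1261\right) \frac{28}{162265} = - \frac{35308}{162265}$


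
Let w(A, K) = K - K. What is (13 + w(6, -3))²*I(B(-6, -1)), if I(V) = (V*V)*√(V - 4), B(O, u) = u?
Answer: 169*I*√5 ≈ 377.9*I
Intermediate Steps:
w(A, K) = 0
I(V) = V²*√(-4 + V)
(13 + w(6, -3))²*I(B(-6, -1)) = (13 + 0)²*((-1)²*√(-4 - 1)) = 13²*(1*√(-5)) = 169*(1*(I*√5)) = 169*(I*√5) = 169*I*√5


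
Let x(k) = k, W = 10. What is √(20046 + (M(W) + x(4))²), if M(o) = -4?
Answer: √20046 ≈ 141.58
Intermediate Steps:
√(20046 + (M(W) + x(4))²) = √(20046 + (-4 + 4)²) = √(20046 + 0²) = √(20046 + 0) = √20046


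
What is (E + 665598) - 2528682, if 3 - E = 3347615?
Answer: -5210696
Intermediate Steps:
E = -3347612 (E = 3 - 1*3347615 = 3 - 3347615 = -3347612)
(E + 665598) - 2528682 = (-3347612 + 665598) - 2528682 = -2682014 - 2528682 = -5210696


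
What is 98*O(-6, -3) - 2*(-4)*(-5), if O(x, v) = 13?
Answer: 1234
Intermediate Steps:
98*O(-6, -3) - 2*(-4)*(-5) = 98*13 - 2*(-4)*(-5) = 1274 + 8*(-5) = 1274 - 40 = 1234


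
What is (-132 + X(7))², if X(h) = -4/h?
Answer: 861184/49 ≈ 17575.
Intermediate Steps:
(-132 + X(7))² = (-132 - 4/7)² = (-928/7)² = 861184/49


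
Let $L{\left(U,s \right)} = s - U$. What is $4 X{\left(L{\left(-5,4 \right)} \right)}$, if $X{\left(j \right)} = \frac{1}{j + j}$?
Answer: $\frac{2}{9} \approx 0.22222$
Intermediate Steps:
$X{\left(j \right)} = \frac{1}{2 j}$
$4 X{\left(L{\left(-5,4 \right)} \right)} = 4 \frac{1}{2 \left(4 - -5\right)} = 4 \frac{1}{2 \left(4 + 5\right)} = 4 \frac{1}{2 \cdot 9} = 4 \cdot \frac{1}{2} \cdot \frac{1}{9} = 4 \cdot \frac{1}{18} = \frac{2}{9}$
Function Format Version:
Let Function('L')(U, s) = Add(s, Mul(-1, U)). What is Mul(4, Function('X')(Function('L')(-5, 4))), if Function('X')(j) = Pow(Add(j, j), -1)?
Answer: Rational(2, 9) ≈ 0.22222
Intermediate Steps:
Function('X')(j) = Mul(Rational(1, 2), Pow(j, -1)) (Function('X')(j) = Pow(Mul(2, j), -1) = Mul(Rational(1, 2), Pow(j, -1)))
Mul(4, Function('X')(Function('L')(-5, 4))) = Mul(4, Mul(Rational(1, 2), Pow(Add(4, Mul(-1, -5)), -1))) = Mul(4, Mul(Rational(1, 2), Pow(Add(4, 5), -1))) = Mul(4, Mul(Rational(1, 2), Pow(9, -1))) = Mul(4, Mul(Rational(1, 2), Rational(1, 9))) = Mul(4, Rational(1, 18)) = Rational(2, 9)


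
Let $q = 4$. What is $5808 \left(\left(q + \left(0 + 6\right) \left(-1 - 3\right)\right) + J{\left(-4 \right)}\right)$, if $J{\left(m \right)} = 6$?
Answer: $-81312$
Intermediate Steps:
$5808 \left(\left(q + \left(0 + 6\right) \left(-1 - 3\right)\right) + J{\left(-4 \right)}\right) = 5808 \left(\left(4 + \left(0 + 6\right) \left(-1 - 3\right)\right) + 6\right) = 5808 \left(\left(4 + 6 \left(-4\right)\right) + 6\right) = 5808 \left(\left(4 - 24\right) + 6\right) = 5808 \left(-20 + 6\right) = 5808 \left(-14\right) = -81312$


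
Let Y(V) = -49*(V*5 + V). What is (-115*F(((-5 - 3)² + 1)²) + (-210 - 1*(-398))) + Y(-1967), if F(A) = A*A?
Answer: -2052243389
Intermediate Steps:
Y(V) = -294*V (Y(V) = -49*(5*V + V) = -294*V)
F(A) = A²
(-115*F(((-5 - 3)² + 1)²) + (-210 - 1*(-398))) + Y(-1967) = (-115*((-5 - 3)² + 1)⁴ + (-210 - 1*(-398))) - 294*(-1967) = (-115*((-8)² + 1)⁴ + (-210 + 398)) + 578298 = (-115*(64 + 1)⁴ + 188) + 578298 = (-115*(65²)² + 188) + 578298 = (-115*4225² + 188) + 578298 = (-115*17850625 + 188) + 578298 = (-2052821875 + 188) + 578298 = -2052821687 + 578298 = -2052243389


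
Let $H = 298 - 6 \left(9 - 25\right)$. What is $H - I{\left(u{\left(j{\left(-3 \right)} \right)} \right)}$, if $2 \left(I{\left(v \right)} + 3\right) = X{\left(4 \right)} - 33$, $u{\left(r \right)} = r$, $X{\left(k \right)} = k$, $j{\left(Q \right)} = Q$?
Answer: $\frac{823}{2} \approx 411.5$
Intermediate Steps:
$H = 394$ ($H = 298 - 6 \left(-16\right) = 298 - -96 = 298 + 96 = 394$)
$I{\left(v \right)} = - \frac{35}{2}$ ($I{\left(v \right)} = -3 + \frac{4 - 33}{2} = -3 + \frac{1}{2} \left(-29\right) = -3 - \frac{29}{2} = - \frac{35}{2}$)
$H - I{\left(u{\left(j{\left(-3 \right)} \right)} \right)} = 394 - - \frac{35}{2} = 394 + \frac{35}{2} = \frac{823}{2}$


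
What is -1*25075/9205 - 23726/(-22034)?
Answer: -33410472/20282297 ≈ -1.6473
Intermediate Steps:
-1*25075/9205 - 23726/(-22034) = -25075*1/9205 - 23726*(-1/22034) = -5015/1841 + 11863/11017 = -33410472/20282297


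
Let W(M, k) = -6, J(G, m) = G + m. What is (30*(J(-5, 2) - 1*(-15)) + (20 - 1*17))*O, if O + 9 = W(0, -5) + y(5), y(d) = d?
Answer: -3630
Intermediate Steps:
O = -10 (O = -9 + (-6 + 5) = -9 - 1 = -10)
(30*(J(-5, 2) - 1*(-15)) + (20 - 1*17))*O = (30*((-5 + 2) - 1*(-15)) + (20 - 1*17))*(-10) = (30*(-3 + 15) + (20 - 17))*(-10) = (30*12 + 3)*(-10) = (360 + 3)*(-10) = 363*(-10) = -3630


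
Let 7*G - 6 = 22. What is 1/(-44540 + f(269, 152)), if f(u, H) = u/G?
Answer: -4/177891 ≈ -2.2486e-5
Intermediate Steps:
G = 4 (G = 6/7 + (⅐)*22 = 6/7 + 22/7 = 4)
f(u, H) = u/4
1/(-44540 + f(269, 152)) = 1/(-44540 + (¼)*269) = 1/(-44540 + 269/4) = 1/(-177891/4) = -4/177891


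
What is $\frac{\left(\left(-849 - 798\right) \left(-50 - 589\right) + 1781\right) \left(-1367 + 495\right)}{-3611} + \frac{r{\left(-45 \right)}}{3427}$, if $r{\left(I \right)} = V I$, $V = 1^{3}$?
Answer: $\frac{136971909527}{538039} \approx 2.5458 \cdot 10^{5}$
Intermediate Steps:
$V = 1$
$r{\left(I \right)} = I$ ($r{\left(I \right)} = 1 I = I$)
$\frac{\left(\left(-849 - 798\right) \left(-50 - 589\right) + 1781\right) \left(-1367 + 495\right)}{-3611} + \frac{r{\left(-45 \right)}}{3427} = \frac{\left(\left(-849 - 798\right) \left(-50 - 589\right) + 1781\right) \left(-1367 + 495\right)}{-3611} - \frac{45}{3427} = \left(\left(-1647\right) \left(-639\right) + 1781\right) \left(-872\right) \left(- \frac{1}{3611}\right) - \frac{45}{3427} = \left(1052433 + 1781\right) \left(-872\right) \left(- \frac{1}{3611}\right) - \frac{45}{3427} = 1054214 \left(-872\right) \left(- \frac{1}{3611}\right) - \frac{45}{3427} = \left(-919274608\right) \left(- \frac{1}{3611}\right) - \frac{45}{3427} = \frac{919274608}{3611} - \frac{45}{3427} = \frac{136971909527}{538039}$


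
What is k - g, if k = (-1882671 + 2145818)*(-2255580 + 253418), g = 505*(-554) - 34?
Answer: -526862644010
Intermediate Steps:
g = -279804 (g = -279770 - 34 = -279804)
k = -526862923814 (k = 263147*(-2002162) = -526862923814)
k - g = -526862923814 - 1*(-279804) = -526862923814 + 279804 = -526862644010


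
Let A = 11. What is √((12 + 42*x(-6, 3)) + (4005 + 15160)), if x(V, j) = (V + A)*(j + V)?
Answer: √18547 ≈ 136.19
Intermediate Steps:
x(V, j) = (11 + V)*(V + j) (x(V, j) = (V + 11)*(j + V) = (11 + V)*(V + j))
√((12 + 42*x(-6, 3)) + (4005 + 15160)) = √((12 + 42*((-6)² + 11*(-6) + 11*3 - 6*3)) + (4005 + 15160)) = √((12 + 42*(36 - 66 + 33 - 18)) + 19165) = √((12 + 42*(-15)) + 19165) = √((12 - 630) + 19165) = √(-618 + 19165) = √18547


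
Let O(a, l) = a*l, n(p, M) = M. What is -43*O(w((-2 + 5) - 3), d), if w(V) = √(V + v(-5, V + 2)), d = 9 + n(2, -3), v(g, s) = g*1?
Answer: -258*I*√5 ≈ -576.91*I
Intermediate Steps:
v(g, s) = g
d = 6 (d = 9 - 3 = 6)
w(V) = √(-5 + V) (w(V) = √(V - 5) = √(-5 + V))
-43*O(w((-2 + 5) - 3), d) = -43*√(-5 + ((-2 + 5) - 3))*6 = -43*√(-5 + (3 - 3))*6 = -43*√(-5 + 0)*6 = -43*√(-5)*6 = -43*I*√5*6 = -258*I*√5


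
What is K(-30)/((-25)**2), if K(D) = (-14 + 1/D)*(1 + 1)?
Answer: -421/9375 ≈ -0.044907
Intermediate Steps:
K(D) = -28 + 2/D (K(D) = (-14 + 1/D)*2 = -28 + 2/D)
K(-30)/((-25)**2) = (-28 + 2/(-30))/((-25)**2) = (-28 + 2*(-1/30))/625 = (-28 - 1/15)*(1/625) = -421/15*1/625 = -421/9375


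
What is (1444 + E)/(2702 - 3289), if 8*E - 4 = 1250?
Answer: -6403/2348 ≈ -2.7270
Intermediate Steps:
E = 627/4 (E = ½ + (⅛)*1250 = ½ + 625/4 = 627/4 ≈ 156.75)
(1444 + E)/(2702 - 3289) = (1444 + 627/4)/(2702 - 3289) = (6403/4)/(-587) = (6403/4)*(-1/587) = -6403/2348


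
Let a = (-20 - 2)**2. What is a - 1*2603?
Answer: -2119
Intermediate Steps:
a = 484 (a = (-22)**2 = 484)
a - 1*2603 = 484 - 1*2603 = 484 - 2603 = -2119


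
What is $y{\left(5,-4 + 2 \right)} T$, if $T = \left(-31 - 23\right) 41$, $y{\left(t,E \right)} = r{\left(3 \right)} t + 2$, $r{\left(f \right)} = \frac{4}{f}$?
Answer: $-19188$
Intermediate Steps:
$y{\left(t,E \right)} = 2 + \frac{4 t}{3}$ ($y{\left(t,E \right)} = \frac{4}{3} t + 2 = 4 \cdot \frac{1}{3} t + 2 = \frac{4 t}{3} + 2 = 2 + \frac{4 t}{3}$)
$T = -2214$ ($T = \left(-54\right) 41 = -2214$)
$y{\left(5,-4 + 2 \right)} T = \left(2 + \frac{4}{3} \cdot 5\right) \left(-2214\right) = \left(2 + \frac{20}{3}\right) \left(-2214\right) = \frac{26}{3} \left(-2214\right) = -19188$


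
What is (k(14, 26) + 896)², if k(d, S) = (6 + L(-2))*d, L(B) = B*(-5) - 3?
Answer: 1162084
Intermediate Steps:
L(B) = -3 - 5*B (L(B) = -5*B - 3 = -3 - 5*B)
k(d, S) = 13*d (k(d, S) = (6 + (-3 - 5*(-2)))*d = (6 + (-3 + 10))*d = (6 + 7)*d = 13*d)
(k(14, 26) + 896)² = (13*14 + 896)² = (182 + 896)² = 1078² = 1162084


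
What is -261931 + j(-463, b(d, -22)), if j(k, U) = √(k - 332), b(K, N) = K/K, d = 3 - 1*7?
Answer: -261931 + I*√795 ≈ -2.6193e+5 + 28.196*I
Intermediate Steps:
d = -4 (d = 3 - 7 = -4)
b(K, N) = 1
j(k, U) = √(-332 + k)
-261931 + j(-463, b(d, -22)) = -261931 + √(-332 - 463) = -261931 + √(-795) = -261931 + I*√795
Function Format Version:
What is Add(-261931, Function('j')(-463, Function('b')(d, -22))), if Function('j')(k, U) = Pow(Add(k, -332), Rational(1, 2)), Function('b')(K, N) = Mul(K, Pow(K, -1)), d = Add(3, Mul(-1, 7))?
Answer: Add(-261931, Mul(I, Pow(795, Rational(1, 2)))) ≈ Add(-2.6193e+5, Mul(28.196, I))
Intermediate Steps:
d = -4 (d = Add(3, -7) = -4)
Function('b')(K, N) = 1
Function('j')(k, U) = Pow(Add(-332, k), Rational(1, 2))
Add(-261931, Function('j')(-463, Function('b')(d, -22))) = Add(-261931, Pow(Add(-332, -463), Rational(1, 2))) = Add(-261931, Pow(-795, Rational(1, 2))) = Add(-261931, Mul(I, Pow(795, Rational(1, 2))))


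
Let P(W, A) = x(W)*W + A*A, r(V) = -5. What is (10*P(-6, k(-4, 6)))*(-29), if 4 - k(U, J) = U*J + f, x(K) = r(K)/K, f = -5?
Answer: -314360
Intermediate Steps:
x(K) = -5/K
k(U, J) = 9 - J*U (k(U, J) = 4 - (U*J - 5) = 4 - (J*U - 5) = 4 - (-5 + J*U) = 4 + (5 - J*U) = 9 - J*U)
P(W, A) = -5 + A**2 (P(W, A) = (-5/W)*W + A*A = -5 + A**2)
(10*P(-6, k(-4, 6)))*(-29) = (10*(-5 + (9 - 1*6*(-4))**2))*(-29) = (10*(-5 + (9 + 24)**2))*(-29) = (10*(-5 + 33**2))*(-29) = (10*(-5 + 1089))*(-29) = (10*1084)*(-29) = 10840*(-29) = -314360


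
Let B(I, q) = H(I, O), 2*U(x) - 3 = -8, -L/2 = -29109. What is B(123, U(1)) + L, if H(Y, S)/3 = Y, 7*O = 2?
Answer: 58587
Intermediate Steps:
O = 2/7 (O = (⅐)*2 = 2/7 ≈ 0.28571)
L = 58218 (L = -2*(-29109) = 58218)
H(Y, S) = 3*Y
U(x) = -5/2 (U(x) = 3/2 + (½)*(-8) = 3/2 - 4 = -5/2)
B(I, q) = 3*I
B(123, U(1)) + L = 3*123 + 58218 = 369 + 58218 = 58587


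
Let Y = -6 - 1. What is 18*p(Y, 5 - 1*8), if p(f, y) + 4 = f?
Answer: -198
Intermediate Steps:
Y = -7
p(f, y) = -4 + f
18*p(Y, 5 - 1*8) = 18*(-4 - 7) = 18*(-11) = -198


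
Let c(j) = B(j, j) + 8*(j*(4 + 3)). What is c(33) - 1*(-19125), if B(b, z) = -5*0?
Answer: 20973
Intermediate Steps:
B(b, z) = 0
c(j) = 56*j (c(j) = 0 + 8*(j*(4 + 3)) = 0 + 8*(j*7) = 0 + 8*(7*j) = 0 + 56*j = 56*j)
c(33) - 1*(-19125) = 56*33 - 1*(-19125) = 1848 + 19125 = 20973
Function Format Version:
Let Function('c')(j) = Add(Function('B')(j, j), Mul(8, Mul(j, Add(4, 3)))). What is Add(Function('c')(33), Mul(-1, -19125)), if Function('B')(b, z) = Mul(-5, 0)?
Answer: 20973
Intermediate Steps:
Function('B')(b, z) = 0
Function('c')(j) = Mul(56, j) (Function('c')(j) = Add(0, Mul(8, Mul(j, Add(4, 3)))) = Add(0, Mul(8, Mul(j, 7))) = Add(0, Mul(8, Mul(7, j))) = Add(0, Mul(56, j)) = Mul(56, j))
Add(Function('c')(33), Mul(-1, -19125)) = Add(Mul(56, 33), Mul(-1, -19125)) = Add(1848, 19125) = 20973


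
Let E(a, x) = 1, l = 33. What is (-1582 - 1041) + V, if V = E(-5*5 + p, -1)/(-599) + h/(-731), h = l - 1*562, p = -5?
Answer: -1148214247/437869 ≈ -2622.3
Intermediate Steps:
h = -529 (h = 33 - 1*562 = 33 - 562 = -529)
V = 316140/437869 (V = 1/(-599) - 529/(-731) = 1*(-1/599) - 529*(-1/731) = -1/599 + 529/731 = 316140/437869 ≈ 0.72200)
(-1582 - 1041) + V = (-1582 - 1041) + 316140/437869 = -2623 + 316140/437869 = -1148214247/437869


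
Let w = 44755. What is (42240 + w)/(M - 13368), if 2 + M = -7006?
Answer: -86995/20376 ≈ -4.2695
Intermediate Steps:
M = -7008 (M = -2 - 7006 = -7008)
(42240 + w)/(M - 13368) = (42240 + 44755)/(-7008 - 13368) = 86995/(-20376) = 86995*(-1/20376) = -86995/20376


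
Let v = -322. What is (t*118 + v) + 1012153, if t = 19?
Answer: 1014073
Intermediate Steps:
(t*118 + v) + 1012153 = (19*118 - 322) + 1012153 = (2242 - 322) + 1012153 = 1920 + 1012153 = 1014073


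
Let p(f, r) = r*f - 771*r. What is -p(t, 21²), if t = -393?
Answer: 513324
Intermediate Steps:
p(f, r) = -771*r + f*r (p(f, r) = f*r - 771*r = -771*r + f*r)
-p(t, 21²) = -21²*(-771 - 393) = -441*(-1164) = -1*(-513324) = 513324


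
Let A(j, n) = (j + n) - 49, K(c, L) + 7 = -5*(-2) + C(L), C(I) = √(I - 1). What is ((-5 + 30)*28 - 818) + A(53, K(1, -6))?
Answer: -111 + I*√7 ≈ -111.0 + 2.6458*I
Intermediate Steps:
C(I) = √(-1 + I)
K(c, L) = 3 + √(-1 + L) (K(c, L) = -7 + (-5*(-2) + √(-1 + L)) = -7 + (10 + √(-1 + L)) = 3 + √(-1 + L))
A(j, n) = -49 + j + n
((-5 + 30)*28 - 818) + A(53, K(1, -6)) = ((-5 + 30)*28 - 818) + (-49 + 53 + (3 + √(-1 - 6))) = (25*28 - 818) + (-49 + 53 + (3 + √(-7))) = (700 - 818) + (-49 + 53 + (3 + I*√7)) = -118 + (7 + I*√7) = -111 + I*√7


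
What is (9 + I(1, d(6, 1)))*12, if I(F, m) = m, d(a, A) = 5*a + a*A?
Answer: 540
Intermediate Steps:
d(a, A) = 5*a + A*a
(9 + I(1, d(6, 1)))*12 = (9 + 6*(5 + 1))*12 = (9 + 6*6)*12 = (9 + 36)*12 = 45*12 = 540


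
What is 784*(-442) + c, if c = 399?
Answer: -346129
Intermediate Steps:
784*(-442) + c = 784*(-442) + 399 = -346528 + 399 = -346129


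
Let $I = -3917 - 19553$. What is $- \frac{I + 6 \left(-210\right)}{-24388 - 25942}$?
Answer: $- \frac{2473}{5033} \approx -0.49136$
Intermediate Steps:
$I = -23470$
$- \frac{I + 6 \left(-210\right)}{-24388 - 25942} = - \frac{-23470 + 6 \left(-210\right)}{-24388 - 25942} = - \frac{-23470 - 1260}{-50330} = - \frac{\left(-24730\right) \left(-1\right)}{50330} = \left(-1\right) \frac{2473}{5033} = - \frac{2473}{5033}$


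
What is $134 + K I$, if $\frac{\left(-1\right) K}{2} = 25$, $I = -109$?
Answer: $5584$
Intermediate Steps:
$K = -50$ ($K = \left(-2\right) 25 = -50$)
$134 + K I = 134 - -5450 = 134 + 5450 = 5584$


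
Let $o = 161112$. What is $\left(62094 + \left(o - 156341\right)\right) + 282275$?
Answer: $349140$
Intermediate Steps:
$\left(62094 + \left(o - 156341\right)\right) + 282275 = \left(62094 + \left(161112 - 156341\right)\right) + 282275 = \left(62094 + 4771\right) + 282275 = 66865 + 282275 = 349140$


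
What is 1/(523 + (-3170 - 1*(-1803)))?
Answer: -1/844 ≈ -0.0011848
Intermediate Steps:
1/(523 + (-3170 - 1*(-1803))) = 1/(523 + (-3170 + 1803)) = 1/(523 - 1367) = 1/(-844) = -1/844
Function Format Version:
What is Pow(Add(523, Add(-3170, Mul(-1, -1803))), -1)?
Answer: Rational(-1, 844) ≈ -0.0011848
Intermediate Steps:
Pow(Add(523, Add(-3170, Mul(-1, -1803))), -1) = Pow(Add(523, Add(-3170, 1803)), -1) = Pow(Add(523, -1367), -1) = Pow(-844, -1) = Rational(-1, 844)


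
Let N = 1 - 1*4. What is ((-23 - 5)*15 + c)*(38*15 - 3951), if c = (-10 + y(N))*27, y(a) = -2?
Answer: 2515464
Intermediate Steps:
N = -3 (N = 1 - 4 = -3)
c = -324 (c = (-10 - 2)*27 = -12*27 = -324)
((-23 - 5)*15 + c)*(38*15 - 3951) = ((-23 - 5)*15 - 324)*(38*15 - 3951) = (-28*15 - 324)*(570 - 3951) = (-420 - 324)*(-3381) = -744*(-3381) = 2515464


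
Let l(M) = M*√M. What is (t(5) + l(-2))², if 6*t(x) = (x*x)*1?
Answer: 337/36 - 50*I*√2/3 ≈ 9.3611 - 23.57*I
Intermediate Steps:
l(M) = M^(3/2)
t(x) = x²/6 (t(x) = ((x*x)*1)/6 = (x²*1)/6 = x²/6)
(t(5) + l(-2))² = ((⅙)*5² + (-2)^(3/2))² = ((⅙)*25 - 2*I*√2)² = (25/6 - 2*I*√2)²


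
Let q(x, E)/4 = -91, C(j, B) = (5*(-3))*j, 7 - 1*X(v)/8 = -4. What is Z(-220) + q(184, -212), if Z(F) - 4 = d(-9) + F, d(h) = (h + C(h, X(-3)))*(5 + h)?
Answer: -1084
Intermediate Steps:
X(v) = 88 (X(v) = 56 - 8*(-4) = 56 + 32 = 88)
C(j, B) = -15*j
q(x, E) = -364 (q(x, E) = 4*(-91) = -364)
d(h) = -14*h*(5 + h) (d(h) = (h - 15*h)*(5 + h) = (-14*h)*(5 + h) = -14*h*(5 + h))
Z(F) = -500 + F (Z(F) = 4 + (14*(-9)*(-5 - 1*(-9)) + F) = 4 + (14*(-9)*(-5 + 9) + F) = 4 + (14*(-9)*4 + F) = 4 + (-504 + F) = -500 + F)
Z(-220) + q(184, -212) = (-500 - 220) - 364 = -720 - 364 = -1084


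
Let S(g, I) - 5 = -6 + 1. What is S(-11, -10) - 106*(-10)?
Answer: 1060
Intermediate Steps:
S(g, I) = 0 (S(g, I) = 5 + (-6 + 1) = 5 - 5 = 0)
S(-11, -10) - 106*(-10) = 0 - 106*(-10) = 0 + 1060 = 1060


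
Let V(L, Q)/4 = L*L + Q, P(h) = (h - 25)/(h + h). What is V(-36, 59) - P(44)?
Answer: 476941/88 ≈ 5419.8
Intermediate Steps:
P(h) = (-25 + h)/(2*h) (P(h) = (-25 + h)/((2*h)) = (-25 + h)*(1/(2*h)) = (-25 + h)/(2*h))
V(L, Q) = 4*Q + 4*L² (V(L, Q) = 4*(L*L + Q) = 4*(L² + Q) = 4*(Q + L²) = 4*Q + 4*L²)
V(-36, 59) - P(44) = (4*59 + 4*(-36)²) - (-25 + 44)/(2*44) = (236 + 4*1296) - 19/(2*44) = (236 + 5184) - 1*19/88 = 5420 - 19/88 = 476941/88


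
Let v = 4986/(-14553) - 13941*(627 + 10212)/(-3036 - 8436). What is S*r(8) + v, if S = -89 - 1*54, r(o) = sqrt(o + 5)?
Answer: 81444284465/6183408 - 143*sqrt(13) ≈ 12656.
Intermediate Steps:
r(o) = sqrt(5 + o)
S = -143 (S = -89 - 54 = -143)
v = 81444284465/6183408 (v = 4986*(-1/14553) - 13941/((-11472/10839)) = -554/1617 - 13941/((-11472*1/10839)) = -554/1617 - 13941/(-3824/3613) = -554/1617 - 13941*(-3613/3824) = -554/1617 + 50368833/3824 = 81444284465/6183408 ≈ 13171.)
S*r(8) + v = -143*sqrt(5 + 8) + 81444284465/6183408 = -143*sqrt(13) + 81444284465/6183408 = 81444284465/6183408 - 143*sqrt(13)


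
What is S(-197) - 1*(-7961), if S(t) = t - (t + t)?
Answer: 8158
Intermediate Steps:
S(t) = -t (S(t) = t - 2*t = -t)
S(-197) - 1*(-7961) = -1*(-197) - 1*(-7961) = 197 + 7961 = 8158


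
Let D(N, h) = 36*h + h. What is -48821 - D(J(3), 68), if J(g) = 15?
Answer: -51337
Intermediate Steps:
D(N, h) = 37*h
-48821 - D(J(3), 68) = -48821 - 37*68 = -48821 - 1*2516 = -48821 - 2516 = -51337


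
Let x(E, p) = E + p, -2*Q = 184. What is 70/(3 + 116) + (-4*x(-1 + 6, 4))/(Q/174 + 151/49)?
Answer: -2500126/185011 ≈ -13.513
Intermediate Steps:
Q = -92 (Q = -½*184 = -92)
70/(3 + 116) + (-4*x(-1 + 6, 4))/(Q/174 + 151/49) = 70/(3 + 116) + (-4*((-1 + 6) + 4))/(-92/174 + 151/49) = 70/119 + (-4*(5 + 4))/(-92*1/174 + 151*(1/49)) = 70*(1/119) + (-4*9)/(-46/87 + 151/49) = 10/17 - 36/10883/4263 = 10/17 - 36*4263/10883 = 10/17 - 153468/10883 = -2500126/185011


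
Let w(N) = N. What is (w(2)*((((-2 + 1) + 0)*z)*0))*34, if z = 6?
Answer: 0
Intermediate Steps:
(w(2)*((((-2 + 1) + 0)*z)*0))*34 = (2*((((-2 + 1) + 0)*6)*0))*34 = (2*(((-1 + 0)*6)*0))*34 = (2*(-1*6*0))*34 = (2*(-6*0))*34 = (2*0)*34 = 0*34 = 0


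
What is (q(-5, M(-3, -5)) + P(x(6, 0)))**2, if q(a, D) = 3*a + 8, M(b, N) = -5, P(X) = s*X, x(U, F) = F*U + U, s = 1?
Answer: 1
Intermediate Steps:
x(U, F) = U + F*U
P(X) = X (P(X) = 1*X = X)
q(a, D) = 8 + 3*a
(q(-5, M(-3, -5)) + P(x(6, 0)))**2 = ((8 + 3*(-5)) + 6*(1 + 0))**2 = ((8 - 15) + 6*1)**2 = (-7 + 6)**2 = (-1)**2 = 1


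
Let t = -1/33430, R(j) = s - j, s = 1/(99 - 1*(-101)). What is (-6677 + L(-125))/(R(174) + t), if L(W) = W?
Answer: 4547817200/116333077 ≈ 39.093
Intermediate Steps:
s = 1/200 (s = 1/(99 + 101) = 1/200 ≈ 0.0050000)
R(j) = 1/200 - j
t = -1/33430 (t = -1*1/33430 = -1/33430 ≈ -2.9913e-5)
(-6677 + L(-125))/(R(174) + t) = (-6677 - 125)/((1/200 - 1*174) - 1/33430) = -6802/((1/200 - 174) - 1/33430) = -6802/(-34799/200 - 1/33430) = -6802/(-116333077/668600) = -6802*(-668600/116333077) = 4547817200/116333077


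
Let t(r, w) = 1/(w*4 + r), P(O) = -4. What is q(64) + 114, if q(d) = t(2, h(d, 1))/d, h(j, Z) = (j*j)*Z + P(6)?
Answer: 119435521/1047680 ≈ 114.00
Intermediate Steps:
h(j, Z) = -4 + Z*j² (h(j, Z) = (j*j)*Z - 4 = j²*Z - 4 = Z*j² - 4 = -4 + Z*j²)
t(r, w) = 1/(r + 4*w) (t(r, w) = 1/(4*w + r) = 1/(r + 4*w))
q(d) = 1/(d*(-14 + 4*d²)) (q(d) = 1/((2 + 4*(-4 + 1*d²))*d) = 1/((2 + 4*(-4 + d²))*d) = 1/((2 + (-16 + 4*d²))*d) = 1/((-14 + 4*d²)*d) = 1/(d*(-14 + 4*d²)))
q(64) + 114 = 1/(-14*64 + 4*64³) + 114 = 1/(-896 + 4*262144) + 114 = 1/(-896 + 1048576) + 114 = 1/1047680 + 114 = 119435521/1047680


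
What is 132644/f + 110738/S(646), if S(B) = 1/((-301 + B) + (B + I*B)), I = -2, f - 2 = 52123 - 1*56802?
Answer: -155894542070/4677 ≈ -3.3332e+7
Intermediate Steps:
f = -4677 (f = 2 + (52123 - 1*56802) = 2 + (52123 - 56802) = 2 - 4679 = -4677)
S(B) = -1/301 (S(B) = 1/((-301 + B) + (B - 2*B)) = 1/((-301 + B) - B) = 1/(-301) = -1/301)
132644/f + 110738/S(646) = 132644/(-4677) + 110738/(-1/301) = 132644*(-1/4677) + 110738*(-301) = -132644/4677 - 33332138 = -155894542070/4677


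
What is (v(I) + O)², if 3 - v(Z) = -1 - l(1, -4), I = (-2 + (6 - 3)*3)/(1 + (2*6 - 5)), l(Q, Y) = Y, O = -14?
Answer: 196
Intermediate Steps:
I = 7/8 (I = (-2 + 3*3)/(1 + (12 - 5)) = (-2 + 9)/(1 + 7) = 7/8 ≈ 0.87500)
v(Z) = 0 (v(Z) = 3 - (-1 - 1*(-4)) = 3 - (-1 + 4) = 3 - 1*3 = 3 - 3 = 0)
(v(I) + O)² = (0 - 14)² = (-14)² = 196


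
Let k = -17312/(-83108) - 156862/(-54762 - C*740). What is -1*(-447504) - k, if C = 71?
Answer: 498833902147393/1114706827 ≈ 4.4750e+5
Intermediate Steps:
k = 1861762415/1114706827 (k = -17312/(-83108) - 156862/(-54762 - 71*740) = -17312*(-1/83108) - 156862/(-54762 - 1*52540) = 4328/20777 - 156862/(-54762 - 52540) = 4328/20777 - 156862/(-107302) = 4328/20777 - 156862*(-1/107302) = 4328/20777 + 78431/53651 = 1861762415/1114706827 ≈ 1.6702)
-1*(-447504) - k = -1*(-447504) - 1*1861762415/1114706827 = 447504 - 1861762415/1114706827 = 498833902147393/1114706827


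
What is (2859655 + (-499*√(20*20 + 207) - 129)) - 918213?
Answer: 1941313 - 499*√607 ≈ 1.9290e+6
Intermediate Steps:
(2859655 + (-499*√(20*20 + 207) - 129)) - 918213 = (2859655 + (-499*√(400 + 207) - 129)) - 918213 = (2859655 + (-499*√607 - 129)) - 918213 = (2859655 + (-129 - 499*√607)) - 918213 = (2859526 - 499*√607) - 918213 = 1941313 - 499*√607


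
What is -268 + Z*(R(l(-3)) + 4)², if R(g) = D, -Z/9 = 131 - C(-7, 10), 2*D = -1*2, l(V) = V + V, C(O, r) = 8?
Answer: -10231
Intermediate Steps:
l(V) = 2*V
D = -1 (D = (-1*2)/2 = (½)*(-2) = -1)
Z = -1107 (Z = -9*(131 - 1*8) = -9*(131 - 8) = -9*123 = -1107)
R(g) = -1
-268 + Z*(R(l(-3)) + 4)² = -268 - 1107*(-1 + 4)² = -268 - 1107*3² = -268 - 1107*9 = -268 - 9963 = -10231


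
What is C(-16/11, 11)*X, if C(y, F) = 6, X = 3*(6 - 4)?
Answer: 36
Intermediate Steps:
X = 6 (X = 3*2 = 6)
C(-16/11, 11)*X = 6*6 = 36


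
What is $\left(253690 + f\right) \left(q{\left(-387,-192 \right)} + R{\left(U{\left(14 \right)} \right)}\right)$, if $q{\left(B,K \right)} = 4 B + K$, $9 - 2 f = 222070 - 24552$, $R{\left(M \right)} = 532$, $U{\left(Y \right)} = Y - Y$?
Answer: $-187162084$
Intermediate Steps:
$U{\left(Y \right)} = 0$
$f = - \frac{197509}{2}$ ($f = \frac{9}{2} - \frac{222070 - 24552}{2} = \frac{9}{2} - 98759 = - \frac{197509}{2} \approx -98755.0$)
$q{\left(B,K \right)} = K + 4 B$
$\left(253690 + f\right) \left(q{\left(-387,-192 \right)} + R{\left(U{\left(14 \right)} \right)}\right) = \left(253690 - \frac{197509}{2}\right) \left(\left(-192 + 4 \left(-387\right)\right) + 532\right) = \frac{309871 \left(\left(-192 - 1548\right) + 532\right)}{2} = \frac{309871 \left(-1740 + 532\right)}{2} = \frac{309871}{2} \left(-1208\right) = -187162084$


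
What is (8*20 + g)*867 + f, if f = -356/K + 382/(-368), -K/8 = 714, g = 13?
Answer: 9852544715/65688 ≈ 1.4999e+5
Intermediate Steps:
K = -5712 (K = -8*714 = -5712)
f = -64093/65688 (f = -356/(-5712) + 382/(-368) = -356*(-1/5712) + 382*(-1/368) = 89/1428 - 191/184 = -64093/65688 ≈ -0.97572)
(8*20 + g)*867 + f = (8*20 + 13)*867 - 64093/65688 = (160 + 13)*867 - 64093/65688 = 173*867 - 64093/65688 = 149991 - 64093/65688 = 9852544715/65688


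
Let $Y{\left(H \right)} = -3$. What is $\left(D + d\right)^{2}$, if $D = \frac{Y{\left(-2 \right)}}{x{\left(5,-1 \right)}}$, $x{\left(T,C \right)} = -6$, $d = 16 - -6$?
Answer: $\frac{2025}{4} \approx 506.25$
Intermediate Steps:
$d = 22$ ($d = 16 + 6 = 22$)
$D = \frac{1}{2}$ ($D = - \frac{3}{-6} = \left(-3\right) \left(- \frac{1}{6}\right) = \frac{1}{2} \approx 0.5$)
$\left(D + d\right)^{2} = \left(\frac{1}{2} + 22\right)^{2} = \left(\frac{45}{2}\right)^{2} = \frac{2025}{4}$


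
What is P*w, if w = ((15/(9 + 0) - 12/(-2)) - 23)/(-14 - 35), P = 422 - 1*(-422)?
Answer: 38824/147 ≈ 264.11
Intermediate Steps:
P = 844 (P = 422 + 422 = 844)
w = 46/147 (w = ((15/9 - 12*(-½)) - 23)/(-49) = ((15*(⅑) + 6) - 23)*(-1/49) = ((5/3 + 6) - 23)*(-1/49) = (23/3 - 23)*(-1/49) = -46/3*(-1/49) = 46/147 ≈ 0.31293)
P*w = 844*(46/147) = 38824/147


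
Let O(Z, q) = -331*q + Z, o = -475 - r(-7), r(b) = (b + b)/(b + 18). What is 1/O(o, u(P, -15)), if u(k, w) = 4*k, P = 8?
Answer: -11/121723 ≈ -9.0369e-5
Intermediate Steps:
r(b) = 2*b/(18 + b) (r(b) = (2*b)/(18 + b) = 2*b/(18 + b))
o = -5211/11 (o = -475 - 2*(-7)/(18 - 7) = -475 - 2*(-7)/11 = -475 - 1*(-14/11) = -475 + 14/11 = -5211/11 ≈ -473.73)
O(Z, q) = Z - 331*q
1/O(o, u(P, -15)) = 1/(-5211/11 - 1324*8) = 1/(-5211/11 - 331*32) = 1/(-5211/11 - 10592) = 1/(-121723/11) = -11/121723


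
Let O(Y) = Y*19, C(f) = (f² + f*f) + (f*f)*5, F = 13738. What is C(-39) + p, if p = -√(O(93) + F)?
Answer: 10647 - √15505 ≈ 10522.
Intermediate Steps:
C(f) = 7*f² (C(f) = (f² + f²) + f²*5 = 2*f² + 5*f² = 7*f²)
O(Y) = 19*Y
p = -√15505 (p = -√(19*93 + 13738) = -√(1767 + 13738) = -√15505 ≈ -124.52)
C(-39) + p = 7*(-39)² - √15505 = 7*1521 - √15505 = 10647 - √15505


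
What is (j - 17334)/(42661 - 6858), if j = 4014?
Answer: -13320/35803 ≈ -0.37204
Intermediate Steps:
(j - 17334)/(42661 - 6858) = (4014 - 17334)/(42661 - 6858) = -13320/35803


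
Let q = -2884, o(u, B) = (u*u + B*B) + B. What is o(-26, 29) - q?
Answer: 4430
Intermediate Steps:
o(u, B) = B + B**2 + u**2 (o(u, B) = (u**2 + B**2) + B = (B**2 + u**2) + B = B + B**2 + u**2)
o(-26, 29) - q = (29 + 29**2 + (-26)**2) - 1*(-2884) = (29 + 841 + 676) + 2884 = 1546 + 2884 = 4430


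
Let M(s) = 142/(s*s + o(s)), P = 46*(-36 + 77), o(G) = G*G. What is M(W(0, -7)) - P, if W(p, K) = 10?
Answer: -188529/100 ≈ -1885.3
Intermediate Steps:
o(G) = G**2
P = 1886 (P = 46*41 = 1886)
M(s) = 71/s**2 (M(s) = 142/(s*s + s**2) = 142/(s**2 + s**2) = 142/((2*s**2)) = 142*(1/(2*s**2)) = 71/s**2)
M(W(0, -7)) - P = 71/10**2 - 1*1886 = 71*(1/100) - 1886 = 71/100 - 1886 = -188529/100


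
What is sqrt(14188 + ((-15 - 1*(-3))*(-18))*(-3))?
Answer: 2*sqrt(3385) ≈ 116.36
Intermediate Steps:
sqrt(14188 + ((-15 - 1*(-3))*(-18))*(-3)) = sqrt(14188 + ((-15 + 3)*(-18))*(-3)) = sqrt(14188 - 12*(-18)*(-3)) = sqrt(14188 + 216*(-3)) = sqrt(14188 - 648) = sqrt(13540) = 2*sqrt(3385)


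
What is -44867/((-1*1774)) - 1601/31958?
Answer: 357754853/14173373 ≈ 25.241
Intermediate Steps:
-44867/((-1*1774)) - 1601/31958 = -44867/(-1774) - 1601*1/31958 = -44867*(-1/1774) - 1601/31958 = 44867/1774 - 1601/31958 = 357754853/14173373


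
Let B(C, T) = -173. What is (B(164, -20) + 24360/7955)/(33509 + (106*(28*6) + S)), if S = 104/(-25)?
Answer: -6759275/2040968211 ≈ -0.0033118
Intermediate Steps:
S = -104/25 (S = 104*(-1/25) = -104/25 ≈ -4.1600)
(B(164, -20) + 24360/7955)/(33509 + (106*(28*6) + S)) = (-173 + 24360/7955)/(33509 + (106*(28*6) - 104/25)) = (-173 + 24360*(1/7955))/(33509 + (106*168 - 104/25)) = (-173 + 4872/1591)/(33509 + (17808 - 104/25)) = -270371/(1591*(33509 + 445096/25)) = -270371/(1591*1282821/25) = -270371/1591*25/1282821 = -6759275/2040968211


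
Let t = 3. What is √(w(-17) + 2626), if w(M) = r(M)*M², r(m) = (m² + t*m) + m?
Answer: √66495 ≈ 257.87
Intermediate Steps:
r(m) = m² + 4*m (r(m) = (m² + 3*m) + m = m² + 4*m)
w(M) = M³*(4 + M) (w(M) = (M*(4 + M))*M² = M³*(4 + M))
√(w(-17) + 2626) = √((-17)³*(4 - 17) + 2626) = √(-4913*(-13) + 2626) = √(63869 + 2626) = √66495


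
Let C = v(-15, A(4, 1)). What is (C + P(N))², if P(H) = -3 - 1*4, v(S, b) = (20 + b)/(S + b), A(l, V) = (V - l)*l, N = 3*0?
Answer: 38809/729 ≈ 53.236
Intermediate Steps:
N = 0
A(l, V) = l*(V - l)
v(S, b) = (20 + b)/(S + b)
C = -8/27 (C = (20 + 4*(1 - 1*4))/(-15 + 4*(1 - 1*4)) = (20 + 4*(1 - 4))/(-15 + 4*(1 - 4)) = (20 + 4*(-3))/(-15 + 4*(-3)) = (20 - 12)/(-15 - 12) = 8/(-27) = -1/27*8 = -8/27 ≈ -0.29630)
P(H) = -7 (P(H) = -3 - 4 = -7)
(C + P(N))² = (-8/27 - 7)² = (-197/27)² = 38809/729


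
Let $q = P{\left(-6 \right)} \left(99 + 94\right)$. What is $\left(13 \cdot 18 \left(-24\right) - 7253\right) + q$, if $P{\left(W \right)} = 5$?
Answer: $-11904$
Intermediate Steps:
$q = 965$ ($q = 5 \left(99 + 94\right) = 5 \cdot 193 = 965$)
$\left(13 \cdot 18 \left(-24\right) - 7253\right) + q = \left(13 \cdot 18 \left(-24\right) - 7253\right) + 965 = \left(234 \left(-24\right) - 7253\right) + 965 = \left(-5616 - 7253\right) + 965 = -12869 + 965 = -11904$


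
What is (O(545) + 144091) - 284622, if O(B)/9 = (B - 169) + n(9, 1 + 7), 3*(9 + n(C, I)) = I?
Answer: -137204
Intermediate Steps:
n(C, I) = -9 + I/3
O(B) = -1578 + 9*B (O(B) = 9*((B - 169) + (-9 + (1 + 7)/3)) = 9*((-169 + B) + (-9 + (⅓)*8)) = 9*((-169 + B) + (-9 + 8/3)) = 9*((-169 + B) - 19/3) = 9*(-526/3 + B) = -1578 + 9*B)
(O(545) + 144091) - 284622 = ((-1578 + 9*545) + 144091) - 284622 = ((-1578 + 4905) + 144091) - 284622 = (3327 + 144091) - 284622 = 147418 - 284622 = -137204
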